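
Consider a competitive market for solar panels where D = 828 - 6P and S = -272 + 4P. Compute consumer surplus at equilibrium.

Consumer surplus = 2352

Equilibrium: 828 - 6P = -272 + 4P gives P* = 110, Q* = 168.
Demand choke price (D = 0): P = 138.
CS = ½(138 − 110)(168) = 2352.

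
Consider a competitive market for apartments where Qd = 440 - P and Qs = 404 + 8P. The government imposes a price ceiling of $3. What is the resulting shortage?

Shortage = 9

Equilibrium price would be P* = 4, so the ceiling at 3 binds.
At P = 3: Qd = 440 − 1(3) = 437, Qs = 404 + 8(3) = 428.
Shortage = 437 − 428 = 9.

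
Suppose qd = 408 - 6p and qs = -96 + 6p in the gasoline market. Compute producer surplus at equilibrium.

Producer surplus = 2028

Equilibrium: 408 - 6p = -96 + 6p gives p* = 42, q* = 156.
Supply starts at p = 16 (where qs = 0).
PS = ½(42 − 16)(156) = 2028.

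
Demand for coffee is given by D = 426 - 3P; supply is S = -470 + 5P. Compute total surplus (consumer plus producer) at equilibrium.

Total surplus = 2160

Equilibrium: 426 - 3P = -470 + 5P gives P* = 112, Q* = 90.
Demand choke price: P = 142; supply starts at P = 94.
CS = ½(142 − 112)(90) = 1350; PS = ½(112 − 94)(90) = 810.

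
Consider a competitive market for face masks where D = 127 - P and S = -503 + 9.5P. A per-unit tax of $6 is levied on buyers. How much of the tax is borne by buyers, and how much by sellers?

Pre-tax equilibrium: P* = 60, Q* = 67.
Tax on buyers shifts demand to D = 127 − 1(P + 6) = 121 - P.
121 - P = -503 + 9.5P gives seller price Ps = 416/7; buyers pay Pb = 416/7 + 6 = 458/7.
New quantity: Q = 127 − 1(458/7) = 431/7.
Buyer burden = 458/7 − 60 = 38/7; seller burden = 60 − 416/7 = 4/7.

Buyers bear 38/7, sellers bear 4/7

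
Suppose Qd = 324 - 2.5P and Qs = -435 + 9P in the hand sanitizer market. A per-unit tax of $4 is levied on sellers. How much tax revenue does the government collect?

Pre-tax equilibrium: P* = 66, Q* = 159.
Tax on sellers shifts supply to Qs = -435 + 9(P − 4) = -471 + 9P.
324 - 2.5P = -471 + 9P gives buyer price Pb = 1590/23; sellers receive Ps = 1590/23 − 4 = 1498/23.
New quantity: Q = 324 − 2.5(1590/23) = 3477/23.
Revenue = 4 × 3477/23 = 13908/23.

Tax revenue = 13908/23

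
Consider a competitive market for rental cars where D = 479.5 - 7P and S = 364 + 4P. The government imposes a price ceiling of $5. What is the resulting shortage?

Shortage = 60.5

Equilibrium price would be P* = 10.5, so the ceiling at 5 binds.
At P = 5: D = 479.5 − 7(5) = 444.5, S = 364 + 4(5) = 384.
Shortage = 444.5 − 384 = 60.5.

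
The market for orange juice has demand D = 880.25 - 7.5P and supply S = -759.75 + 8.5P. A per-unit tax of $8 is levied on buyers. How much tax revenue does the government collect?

Pre-tax equilibrium: P* = 102.5, Q* = 111.5.
Tax on buyers shifts demand to D = 880.25 − 7.5(P + 8) = 820.25 - 7.5P.
820.25 - 7.5P = -759.75 + 8.5P gives seller price Ps = 98.75; buyers pay Pb = 98.75 + 8 = 106.75.
New quantity: Q = 880.25 − 7.5(106.75) = 79.625.
Revenue = 8 × 79.625 = 637.

Tax revenue = 637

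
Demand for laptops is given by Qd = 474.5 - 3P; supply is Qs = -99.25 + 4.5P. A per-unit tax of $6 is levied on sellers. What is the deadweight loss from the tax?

Deadweight loss = 32.4

Pre-tax equilibrium: P* = 76.5, Q* = 245.
Tax on sellers shifts supply to Qs = -99.25 + 4.5(P − 6) = -126.25 + 4.5P.
474.5 - 3P = -126.25 + 4.5P gives buyer price Pb = 80.1; sellers receive Ps = 80.1 − 6 = 74.1.
New quantity: Q = 474.5 − 3(80.1) = 234.2.
DWL = ½ × 6 × (245 − 234.2) = 32.4.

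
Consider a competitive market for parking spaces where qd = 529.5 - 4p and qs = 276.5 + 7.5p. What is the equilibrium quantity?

Set qd = qs: 529.5 - 4p = 276.5 + 7.5p.
253 = 11.5p, so p* = 22.
q* = 529.5 − 4(22) = 441.5.

q* = 441.5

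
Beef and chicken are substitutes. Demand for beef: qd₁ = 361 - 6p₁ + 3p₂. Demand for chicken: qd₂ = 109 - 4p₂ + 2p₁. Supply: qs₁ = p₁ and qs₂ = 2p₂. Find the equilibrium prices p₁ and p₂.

p₁ = 69.25, p₂ = 41.25

Market 1: 361 - 6p₁ + 3p₂ = p₁ → 7p₁ - 3p₂ = 361.
Market 2: 6p₂ - 2p₁ = 109.
Eliminating p₂: 6×(1) + 3×(2) gives 36p₁ = 2493, so p₁ = 69.25.
Back-substitute into (2): p₂ = (109 + 2×69.25) / 6 = 41.25.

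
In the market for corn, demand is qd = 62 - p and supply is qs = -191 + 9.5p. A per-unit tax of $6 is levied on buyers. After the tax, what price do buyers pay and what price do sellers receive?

Pre-tax equilibrium: p* = 506/21, q* = 796/21.
Tax on buyers shifts demand to qd = 62 − 1(p + 6) = 56 - p.
56 - p = -191 + 9.5p gives seller price ps = 494/21; buyers pay pb = 494/21 + 6 = 620/21.
New quantity: q = 62 − 1(620/21) = 682/21.

Buyers pay 620/21, sellers receive 494/21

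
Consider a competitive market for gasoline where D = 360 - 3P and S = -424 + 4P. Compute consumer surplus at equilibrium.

Equilibrium: 360 - 3P = -424 + 4P gives P* = 112, Q* = 24.
Demand choke price (D = 0): P = 120.
CS = ½(120 − 112)(24) = 96.

Consumer surplus = 96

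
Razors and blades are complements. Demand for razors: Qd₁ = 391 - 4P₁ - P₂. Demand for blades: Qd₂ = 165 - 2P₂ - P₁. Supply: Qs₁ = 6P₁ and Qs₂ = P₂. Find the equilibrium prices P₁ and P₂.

Market 1: 391 - 4P₁ - P₂ = 6P₁ → 10P₁ + P₂ = 391.
Market 2: 3P₂ + P₁ = 165.
Eliminating P₂: 3×(1) − 1×(2) gives 29P₁ = 1008, so P₁ = 1008/29.
Back-substitute into (2): P₂ = (165 − 1×1008/29) / 3 = 1259/29.

P₁ = 1008/29, P₂ = 1259/29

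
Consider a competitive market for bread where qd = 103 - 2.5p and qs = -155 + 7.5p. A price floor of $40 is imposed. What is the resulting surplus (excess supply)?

Equilibrium price would be p* = 25.8, so the floor at 40 binds.
At p = 40: qd = 3, qs = 145.
Surplus = 145 − 3 = 142.

Surplus = 142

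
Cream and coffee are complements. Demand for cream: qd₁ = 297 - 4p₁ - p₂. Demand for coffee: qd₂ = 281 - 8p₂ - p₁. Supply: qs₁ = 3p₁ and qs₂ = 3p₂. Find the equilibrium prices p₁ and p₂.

Market 1: 297 - 4p₁ - p₂ = 3p₁ → 7p₁ + p₂ = 297.
Market 2: 11p₂ + p₁ = 281.
Eliminating p₂: 11×(1) − 1×(2) gives 76p₁ = 2986, so p₁ = 1493/38.
Back-substitute into (2): p₂ = (281 − 1×1493/38) / 11 = 835/38.

p₁ = 1493/38, p₂ = 835/38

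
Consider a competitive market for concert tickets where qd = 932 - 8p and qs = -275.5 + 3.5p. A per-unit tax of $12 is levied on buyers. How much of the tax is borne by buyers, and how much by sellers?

Buyers bear 84/23, sellers bear 192/23

Pre-tax equilibrium: p* = 105, q* = 92.
Tax on buyers shifts demand to qd = 932 − 8(p + 12) = 836 - 8p.
836 - 8p = -275.5 + 3.5p gives seller price ps = 2223/23; buyers pay pb = 2223/23 + 12 = 2499/23.
New quantity: q = 932 − 8(2499/23) = 1444/23.
Buyer burden = 2499/23 − 105 = 84/23; seller burden = 105 − 2223/23 = 192/23.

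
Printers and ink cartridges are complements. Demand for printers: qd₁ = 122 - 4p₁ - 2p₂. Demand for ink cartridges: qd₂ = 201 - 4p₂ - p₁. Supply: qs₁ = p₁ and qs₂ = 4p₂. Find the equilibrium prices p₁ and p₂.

Market 1: 122 - 4p₁ - 2p₂ = p₁ → 5p₁ + 2p₂ = 122.
Market 2: 8p₂ + p₁ = 201.
Eliminating p₂: 8×(1) − 2×(2) gives 38p₁ = 574, so p₁ = 287/19.
Back-substitute into (2): p₂ = (201 − 1×287/19) / 8 = 883/38.

p₁ = 287/19, p₂ = 883/38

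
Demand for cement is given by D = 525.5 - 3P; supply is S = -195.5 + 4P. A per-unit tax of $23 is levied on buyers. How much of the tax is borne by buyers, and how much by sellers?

Buyers bear 92/7, sellers bear 69/7

Pre-tax equilibrium: P* = 103, Q* = 216.5.
Tax on buyers shifts demand to D = 525.5 − 3(P + 23) = 456.5 - 3P.
456.5 - 3P = -195.5 + 4P gives seller price Ps = 652/7; buyers pay Pb = 652/7 + 23 = 813/7.
New quantity: Q = 525.5 − 3(813/7) = 2479/14.
Buyer burden = 813/7 − 103 = 92/7; seller burden = 103 − 652/7 = 69/7.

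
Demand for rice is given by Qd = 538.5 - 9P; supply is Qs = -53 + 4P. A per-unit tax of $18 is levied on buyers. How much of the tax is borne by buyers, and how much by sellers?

Pre-tax equilibrium: P* = 45.5, Q* = 129.
Tax on buyers shifts demand to Qd = 538.5 − 9(P + 18) = 376.5 - 9P.
376.5 - 9P = -53 + 4P gives seller price Ps = 859/26; buyers pay Pb = 859/26 + 18 = 1327/26.
New quantity: Q = 538.5 − 9(1327/26) = 1029/13.
Buyer burden = 1327/26 − 45.5 = 72/13; seller burden = 45.5 − 859/26 = 162/13.

Buyers bear 72/13, sellers bear 162/13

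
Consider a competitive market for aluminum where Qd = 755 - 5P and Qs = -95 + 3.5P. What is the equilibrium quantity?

Q* = 255

Set Qd = Qs: 755 - 5P = -95 + 3.5P.
850 = 8.5P, so P* = 100.
Q* = 755 − 5(100) = 255.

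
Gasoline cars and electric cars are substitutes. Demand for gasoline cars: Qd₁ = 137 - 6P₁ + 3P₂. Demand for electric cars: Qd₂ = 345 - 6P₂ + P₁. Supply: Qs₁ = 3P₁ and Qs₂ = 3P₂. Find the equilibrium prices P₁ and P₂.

Market 1: 137 - 6P₁ + 3P₂ = 3P₁ → 9P₁ - 3P₂ = 137.
Market 2: 9P₂ - P₁ = 345.
Eliminating P₂: 9×(1) + 3×(2) gives 78P₁ = 2268, so P₁ = 378/13.
Back-substitute into (2): P₂ = (345 + 1×378/13) / 9 = 1621/39.

P₁ = 378/13, P₂ = 1621/39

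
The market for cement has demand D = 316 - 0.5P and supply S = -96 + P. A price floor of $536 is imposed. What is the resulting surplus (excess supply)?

Equilibrium price would be P* = 824/3, so the floor at 536 binds.
At P = 536: D = 48, S = 440.
Surplus = 440 − 48 = 392.

Surplus = 392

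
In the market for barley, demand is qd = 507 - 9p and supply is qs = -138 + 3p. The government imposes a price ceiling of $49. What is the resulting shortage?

Shortage = 57

Equilibrium price would be p* = 53.75, so the ceiling at 49 binds.
At p = 49: qd = 507 − 9(49) = 66, qs = -138 + 3(49) = 9.
Shortage = 66 − 9 = 57.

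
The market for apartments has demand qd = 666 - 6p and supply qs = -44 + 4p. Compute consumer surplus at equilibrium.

Equilibrium: 666 - 6p = -44 + 4p gives p* = 71, q* = 240.
Demand choke price (qd = 0): p = 111.
CS = ½(111 − 71)(240) = 4800.

Consumer surplus = 4800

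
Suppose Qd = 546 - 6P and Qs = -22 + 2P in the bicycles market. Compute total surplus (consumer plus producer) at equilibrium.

Total surplus = 4800

Equilibrium: 546 - 6P = -22 + 2P gives P* = 71, Q* = 120.
Demand choke price: P = 91; supply starts at P = 11.
CS = ½(91 − 71)(120) = 1200; PS = ½(71 − 11)(120) = 3600.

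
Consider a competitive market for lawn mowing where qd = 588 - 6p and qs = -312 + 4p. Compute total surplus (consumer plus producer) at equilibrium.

Total surplus = 480

Equilibrium: 588 - 6p = -312 + 4p gives p* = 90, q* = 48.
Demand choke price: p = 98; supply starts at p = 78.
CS = ½(98 − 90)(48) = 192; PS = ½(90 − 78)(48) = 288.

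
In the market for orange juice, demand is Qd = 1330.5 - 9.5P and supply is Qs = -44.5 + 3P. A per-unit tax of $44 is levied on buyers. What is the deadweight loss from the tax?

Pre-tax equilibrium: P* = 110, Q* = 285.5.
Tax on buyers shifts demand to Qd = 1330.5 − 9.5(P + 44) = 912.5 - 9.5P.
912.5 - 9.5P = -44.5 + 3P gives seller price Ps = 76.56; buyers pay Pb = 76.56 + 44 = 120.56.
New quantity: Q = 1330.5 − 9.5(120.56) = 185.18.
DWL = ½ × 44 × (285.5 − 185.18) = 2207.04.

Deadweight loss = 2207.04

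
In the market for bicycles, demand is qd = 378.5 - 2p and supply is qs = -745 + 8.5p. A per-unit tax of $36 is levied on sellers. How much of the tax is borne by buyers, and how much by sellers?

Pre-tax equilibrium: p* = 107, q* = 164.5.
Tax on sellers shifts supply to qs = -745 + 8.5(p − 36) = -1051 + 8.5p.
378.5 - 2p = -1051 + 8.5p gives buyer price pb = 953/7; sellers receive ps = 953/7 − 36 = 701/7.
New quantity: q = 378.5 − 2(953/7) = 1487/14.
Buyer burden = 953/7 − 107 = 204/7; seller burden = 107 − 701/7 = 48/7.

Buyers bear 204/7, sellers bear 48/7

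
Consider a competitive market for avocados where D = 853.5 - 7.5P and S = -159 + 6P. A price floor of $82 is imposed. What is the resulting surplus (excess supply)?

Surplus = 94.5

Equilibrium price would be P* = 75, so the floor at 82 binds.
At P = 82: D = 238.5, S = 333.
Surplus = 333 − 238.5 = 94.5.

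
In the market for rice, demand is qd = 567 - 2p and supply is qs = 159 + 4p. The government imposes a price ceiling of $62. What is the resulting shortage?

Equilibrium price would be p* = 68, so the ceiling at 62 binds.
At p = 62: qd = 567 − 2(62) = 443, qs = 159 + 4(62) = 407.
Shortage = 443 − 407 = 36.

Shortage = 36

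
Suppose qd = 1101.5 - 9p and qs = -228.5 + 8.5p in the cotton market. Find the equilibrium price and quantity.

p* = 76, q* = 417.5

Set qd = qs: 1101.5 - 9p = -228.5 + 8.5p.
1330 = 17.5p, so p* = 76.
q* = 1101.5 − 9(76) = 417.5.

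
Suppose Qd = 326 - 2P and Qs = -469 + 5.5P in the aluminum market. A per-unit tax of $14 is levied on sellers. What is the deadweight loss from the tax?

Pre-tax equilibrium: P* = 106, Q* = 114.
Tax on sellers shifts supply to Qs = -469 + 5.5(P − 14) = -546 + 5.5P.
326 - 2P = -546 + 5.5P gives buyer price Pb = 1744/15; sellers receive Ps = 1744/15 − 14 = 1534/15.
New quantity: Q = 326 − 2(1744/15) = 1402/15.
DWL = ½ × 14 × (114 − 1402/15) = 2156/15.

Deadweight loss = 2156/15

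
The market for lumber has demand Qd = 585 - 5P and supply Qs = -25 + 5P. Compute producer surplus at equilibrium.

Producer surplus = 7840

Equilibrium: 585 - 5P = -25 + 5P gives P* = 61, Q* = 280.
Supply starts at P = 5 (where Qs = 0).
PS = ½(61 − 5)(280) = 7840.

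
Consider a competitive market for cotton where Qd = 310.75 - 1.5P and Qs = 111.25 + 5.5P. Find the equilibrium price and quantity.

Set Qd = Qs: 310.75 - 1.5P = 111.25 + 5.5P.
199.5 = 7P, so P* = 28.5.
Q* = 310.75 − 1.5(28.5) = 268.

P* = 28.5, Q* = 268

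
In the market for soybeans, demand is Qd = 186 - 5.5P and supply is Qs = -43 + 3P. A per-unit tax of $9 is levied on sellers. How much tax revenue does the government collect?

Tax revenue = 3114/17

Pre-tax equilibrium: P* = 458/17, Q* = 643/17.
Tax on sellers shifts supply to Qs = -43 + 3(P − 9) = -70 + 3P.
186 - 5.5P = -70 + 3P gives buyer price Pb = 512/17; sellers receive Ps = 512/17 − 9 = 359/17.
New quantity: Q = 186 − 5.5(512/17) = 346/17.
Revenue = 9 × 346/17 = 3114/17.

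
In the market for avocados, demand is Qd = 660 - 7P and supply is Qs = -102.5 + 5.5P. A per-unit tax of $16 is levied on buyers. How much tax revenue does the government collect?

Tax revenue = 2939.52

Pre-tax equilibrium: P* = 61, Q* = 233.
Tax on buyers shifts demand to Qd = 660 − 7(P + 16) = 548 - 7P.
548 - 7P = -102.5 + 5.5P gives seller price Ps = 52.04; buyers pay Pb = 52.04 + 16 = 68.04.
New quantity: Q = 660 − 7(68.04) = 183.72.
Revenue = 16 × 183.72 = 2939.52.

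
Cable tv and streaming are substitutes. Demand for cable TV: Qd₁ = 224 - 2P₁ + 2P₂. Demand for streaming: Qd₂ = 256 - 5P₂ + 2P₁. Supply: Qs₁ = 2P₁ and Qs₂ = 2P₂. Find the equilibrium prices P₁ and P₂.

Market 1: 224 - 2P₁ + 2P₂ = 2P₁ → 4P₁ - 2P₂ = 224.
Market 2: 7P₂ - 2P₁ = 256.
Eliminating P₂: 7×(1) + 2×(2) gives 24P₁ = 2080, so P₁ = 260/3.
Back-substitute into (2): P₂ = (256 + 2×260/3) / 7 = 184/3.

P₁ = 260/3, P₂ = 184/3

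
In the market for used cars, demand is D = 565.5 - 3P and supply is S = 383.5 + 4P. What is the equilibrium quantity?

Q* = 487.5

Set D = S: 565.5 - 3P = 383.5 + 4P.
182 = 7P, so P* = 26.
Q* = 565.5 − 3(26) = 487.5.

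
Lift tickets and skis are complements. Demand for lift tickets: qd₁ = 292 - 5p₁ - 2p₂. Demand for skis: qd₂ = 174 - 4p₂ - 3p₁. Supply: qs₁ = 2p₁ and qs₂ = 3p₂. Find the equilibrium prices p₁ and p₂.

Market 1: 292 - 5p₁ - 2p₂ = 2p₁ → 7p₁ + 2p₂ = 292.
Market 2: 7p₂ + 3p₁ = 174.
Eliminating p₂: 7×(1) − 2×(2) gives 43p₁ = 1696, so p₁ = 1696/43.
Back-substitute into (2): p₂ = (174 − 3×1696/43) / 7 = 342/43.

p₁ = 1696/43, p₂ = 342/43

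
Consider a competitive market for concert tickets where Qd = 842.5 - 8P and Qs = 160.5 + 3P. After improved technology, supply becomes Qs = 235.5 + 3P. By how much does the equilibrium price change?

ΔP = -75/11

Original equilibrium: P* = 62, Q* = 346.5.
New equilibrium: 842.5 - 8P = 235.5 + 3P, so 607 = 11P and P' = 607/11; Q' = 842.5 − 8(607/11) = 8823/22.
Change in price: 607/11 − 62 = -75/11.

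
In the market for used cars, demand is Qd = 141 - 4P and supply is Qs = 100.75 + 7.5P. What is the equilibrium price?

P* = 3.5

Set Qd = Qs: 141 - 4P = 100.75 + 7.5P.
40.25 = 11.5P, so P* = 3.5.
Q* = 141 − 4(3.5) = 127.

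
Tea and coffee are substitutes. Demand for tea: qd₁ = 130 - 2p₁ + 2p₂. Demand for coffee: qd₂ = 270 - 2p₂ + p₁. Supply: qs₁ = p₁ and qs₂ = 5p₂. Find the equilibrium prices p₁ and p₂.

Market 1: 130 - 2p₁ + 2p₂ = p₁ → 3p₁ - 2p₂ = 130.
Market 2: 7p₂ - p₁ = 270.
Eliminating p₂: 7×(1) + 2×(2) gives 19p₁ = 1450, so p₁ = 1450/19.
Back-substitute into (2): p₂ = (270 + 1×1450/19) / 7 = 940/19.

p₁ = 1450/19, p₂ = 940/19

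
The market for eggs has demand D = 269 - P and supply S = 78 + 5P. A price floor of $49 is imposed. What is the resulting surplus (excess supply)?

Equilibrium price would be P* = 191/6, so the floor at 49 binds.
At P = 49: D = 220, S = 323.
Surplus = 323 − 220 = 103.

Surplus = 103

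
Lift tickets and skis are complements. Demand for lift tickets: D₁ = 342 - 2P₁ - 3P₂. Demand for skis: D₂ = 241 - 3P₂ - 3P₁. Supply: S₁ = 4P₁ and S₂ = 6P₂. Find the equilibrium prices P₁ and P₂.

Market 1: 342 - 2P₁ - 3P₂ = 4P₁ → 6P₁ + 3P₂ = 342.
Market 2: 9P₂ + 3P₁ = 241.
Eliminating P₂: 9×(1) − 3×(2) gives 45P₁ = 2355, so P₁ = 157/3.
Back-substitute into (2): P₂ = (241 − 3×157/3) / 9 = 28/3.

P₁ = 157/3, P₂ = 28/3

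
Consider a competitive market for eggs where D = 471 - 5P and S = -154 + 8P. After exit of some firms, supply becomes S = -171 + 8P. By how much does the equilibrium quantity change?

ΔQ = -85/13

Original equilibrium: P* = 625/13, Q* = 2998/13.
New equilibrium: 471 - 5P = -171 + 8P, so 642 = 13P and P' = 642/13; Q' = 471 − 5(642/13) = 2913/13.
Change in quantity: 2913/13 − 2998/13 = -85/13.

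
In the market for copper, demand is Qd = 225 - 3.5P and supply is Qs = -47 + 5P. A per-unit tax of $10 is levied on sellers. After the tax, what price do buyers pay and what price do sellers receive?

Pre-tax equilibrium: P* = 32, Q* = 113.
Tax on sellers shifts supply to Qs = -47 + 5(P − 10) = -97 + 5P.
225 - 3.5P = -97 + 5P gives buyer price Pb = 644/17; sellers receive Ps = 644/17 − 10 = 474/17.
New quantity: Q = 225 − 3.5(644/17) = 1571/17.

Buyers pay 644/17, sellers receive 474/17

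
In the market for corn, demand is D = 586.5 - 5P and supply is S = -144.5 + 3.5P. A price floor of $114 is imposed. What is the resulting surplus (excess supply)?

Equilibrium price would be P* = 86, so the floor at 114 binds.
At P = 114: D = 16.5, S = 254.5.
Surplus = 254.5 − 16.5 = 238.

Surplus = 238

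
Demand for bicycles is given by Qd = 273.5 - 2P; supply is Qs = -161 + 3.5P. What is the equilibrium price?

P* = 79

Set Qd = Qs: 273.5 - 2P = -161 + 3.5P.
434.5 = 5.5P, so P* = 79.
Q* = 273.5 − 2(79) = 115.5.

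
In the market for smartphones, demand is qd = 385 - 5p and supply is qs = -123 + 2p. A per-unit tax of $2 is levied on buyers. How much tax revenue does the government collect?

Tax revenue = 270/7

Pre-tax equilibrium: p* = 508/7, q* = 155/7.
Tax on buyers shifts demand to qd = 385 − 5(p + 2) = 375 - 5p.
375 - 5p = -123 + 2p gives seller price ps = 498/7; buyers pay pb = 498/7 + 2 = 512/7.
New quantity: q = 385 − 5(512/7) = 135/7.
Revenue = 2 × 135/7 = 270/7.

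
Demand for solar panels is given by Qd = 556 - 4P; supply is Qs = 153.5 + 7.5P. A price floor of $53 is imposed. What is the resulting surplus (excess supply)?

Equilibrium price would be P* = 35, so the floor at 53 binds.
At P = 53: Qd = 344, Qs = 551.
Surplus = 551 − 344 = 207.

Surplus = 207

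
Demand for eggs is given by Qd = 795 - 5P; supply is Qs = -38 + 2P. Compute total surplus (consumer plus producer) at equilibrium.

Total surplus = 14000

Equilibrium: 795 - 5P = -38 + 2P gives P* = 119, Q* = 200.
Demand choke price: P = 159; supply starts at P = 19.
CS = ½(159 − 119)(200) = 4000; PS = ½(119 − 19)(200) = 10000.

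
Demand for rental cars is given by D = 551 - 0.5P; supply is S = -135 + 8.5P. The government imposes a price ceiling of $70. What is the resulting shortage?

Shortage = 56

Equilibrium price would be P* = 686/9, so the ceiling at 70 binds.
At P = 70: D = 551 − 0.5(70) = 516, S = -135 + 8.5(70) = 460.
Shortage = 516 − 460 = 56.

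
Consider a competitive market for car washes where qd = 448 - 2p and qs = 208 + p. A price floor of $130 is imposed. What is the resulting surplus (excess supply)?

Surplus = 150

Equilibrium price would be p* = 80, so the floor at 130 binds.
At p = 130: qd = 188, qs = 338.
Surplus = 338 − 188 = 150.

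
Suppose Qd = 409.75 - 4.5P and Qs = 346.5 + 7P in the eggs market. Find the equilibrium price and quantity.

Set Qd = Qs: 409.75 - 4.5P = 346.5 + 7P.
63.25 = 11.5P, so P* = 5.5.
Q* = 409.75 − 4.5(5.5) = 385.

P* = 5.5, Q* = 385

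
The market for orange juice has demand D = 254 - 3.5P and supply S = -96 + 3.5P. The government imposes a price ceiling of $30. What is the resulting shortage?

Shortage = 140

Equilibrium price would be P* = 50, so the ceiling at 30 binds.
At P = 30: D = 254 − 3.5(30) = 149, S = -96 + 3.5(30) = 9.
Shortage = 149 − 9 = 140.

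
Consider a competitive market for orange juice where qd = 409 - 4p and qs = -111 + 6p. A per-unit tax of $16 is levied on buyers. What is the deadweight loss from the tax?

Deadweight loss = 307.2

Pre-tax equilibrium: p* = 52, q* = 201.
Tax on buyers shifts demand to qd = 409 − 4(p + 16) = 345 - 4p.
345 - 4p = -111 + 6p gives seller price ps = 45.6; buyers pay pb = 45.6 + 16 = 61.6.
New quantity: q = 409 − 4(61.6) = 162.6.
DWL = ½ × 16 × (201 − 162.6) = 307.2.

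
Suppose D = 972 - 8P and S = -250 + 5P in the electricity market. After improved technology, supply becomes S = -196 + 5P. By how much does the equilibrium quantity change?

Original equilibrium: P* = 94, Q* = 220.
New equilibrium: 972 - 8P = -196 + 5P, so 1168 = 13P and P' = 1168/13; Q' = 972 − 8(1168/13) = 3292/13.
Change in quantity: 3292/13 − 220 = 432/13.

ΔQ = 432/13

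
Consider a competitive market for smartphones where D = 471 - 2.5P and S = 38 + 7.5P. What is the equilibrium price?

Set D = S: 471 - 2.5P = 38 + 7.5P.
433 = 10P, so P* = 43.3.
Q* = 471 − 2.5(43.3) = 362.75.

P* = 43.3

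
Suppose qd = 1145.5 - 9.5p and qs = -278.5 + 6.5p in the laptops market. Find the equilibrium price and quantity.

p* = 89, q* = 300

Set qd = qs: 1145.5 - 9.5p = -278.5 + 6.5p.
1424 = 16p, so p* = 89.
q* = 1145.5 − 9.5(89) = 300.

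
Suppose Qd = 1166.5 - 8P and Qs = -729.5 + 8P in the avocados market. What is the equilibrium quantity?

Set Qd = Qs: 1166.5 - 8P = -729.5 + 8P.
1896 = 16P, so P* = 118.5.
Q* = 1166.5 − 8(118.5) = 218.5.

Q* = 218.5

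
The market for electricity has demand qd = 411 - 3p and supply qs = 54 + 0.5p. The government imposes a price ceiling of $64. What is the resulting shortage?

Equilibrium price would be p* = 102, so the ceiling at 64 binds.
At p = 64: qd = 411 − 3(64) = 219, qs = 54 + 0.5(64) = 86.
Shortage = 219 − 86 = 133.

Shortage = 133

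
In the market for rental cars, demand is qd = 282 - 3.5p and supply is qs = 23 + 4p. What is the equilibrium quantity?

Set qd = qs: 282 - 3.5p = 23 + 4p.
259 = 7.5p, so p* = 518/15.
q* = 282 − 3.5(518/15) = 2417/15.

q* = 2417/15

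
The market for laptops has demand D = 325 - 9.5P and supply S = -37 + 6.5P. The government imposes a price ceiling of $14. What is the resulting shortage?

Equilibrium price would be P* = 22.625, so the ceiling at 14 binds.
At P = 14: D = 325 − 9.5(14) = 192, S = -37 + 6.5(14) = 54.
Shortage = 192 − 54 = 138.

Shortage = 138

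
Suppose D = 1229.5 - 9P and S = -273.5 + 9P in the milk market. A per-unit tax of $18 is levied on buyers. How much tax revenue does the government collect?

Tax revenue = 7146

Pre-tax equilibrium: P* = 83.5, Q* = 478.
Tax on buyers shifts demand to D = 1229.5 − 9(P + 18) = 1067.5 - 9P.
1067.5 - 9P = -273.5 + 9P gives seller price Ps = 74.5; buyers pay Pb = 74.5 + 18 = 92.5.
New quantity: Q = 1229.5 − 9(92.5) = 397.
Revenue = 18 × 397 = 7146.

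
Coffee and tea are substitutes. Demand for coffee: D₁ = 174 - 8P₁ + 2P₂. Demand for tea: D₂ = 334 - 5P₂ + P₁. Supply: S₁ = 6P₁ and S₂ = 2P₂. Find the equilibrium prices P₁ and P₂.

Market 1: 174 - 8P₁ + 2P₂ = 6P₁ → 14P₁ - 2P₂ = 174.
Market 2: 7P₂ - P₁ = 334.
Eliminating P₂: 7×(1) + 2×(2) gives 96P₁ = 1886, so P₁ = 943/48.
Back-substitute into (2): P₂ = (334 + 1×943/48) / 7 = 2425/48.

P₁ = 943/48, P₂ = 2425/48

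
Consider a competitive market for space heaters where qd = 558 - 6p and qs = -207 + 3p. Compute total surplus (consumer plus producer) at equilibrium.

Total surplus = 576

Equilibrium: 558 - 6p = -207 + 3p gives p* = 85, q* = 48.
Demand choke price: p = 93; supply starts at p = 69.
CS = ½(93 − 85)(48) = 192; PS = ½(85 − 69)(48) = 384.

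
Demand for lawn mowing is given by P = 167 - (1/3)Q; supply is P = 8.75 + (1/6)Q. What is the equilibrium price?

P* = 61.5

Set the two price expressions equal: 167 - (1/3)Q = 8.75 + (1/6)Q.
158.25 = 0.5Q, so Q* = 316.5.
P* = 167 − (1/3)(316.5) = 61.5.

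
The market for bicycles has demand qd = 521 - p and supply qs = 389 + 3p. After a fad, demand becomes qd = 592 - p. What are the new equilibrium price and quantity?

p' = 50.75, q' = 541.25

Original equilibrium: p* = 33, q* = 488.
New equilibrium: 592 - p = 389 + 3p, so 203 = 4p and p' = 50.75; q' = 592 − 1(50.75) = 541.25.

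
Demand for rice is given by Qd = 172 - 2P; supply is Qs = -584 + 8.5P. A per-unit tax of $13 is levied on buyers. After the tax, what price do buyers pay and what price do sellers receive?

Buyers pay 1733/21, sellers receive 1460/21

Pre-tax equilibrium: P* = 72, Q* = 28.
Tax on buyers shifts demand to Qd = 172 − 2(P + 13) = 146 - 2P.
146 - 2P = -584 + 8.5P gives seller price Ps = 1460/21; buyers pay Pb = 1460/21 + 13 = 1733/21.
New quantity: Q = 172 − 2(1733/21) = 146/21.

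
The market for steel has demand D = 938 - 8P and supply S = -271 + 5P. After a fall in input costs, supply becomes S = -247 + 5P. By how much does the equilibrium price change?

ΔP = -24/13

Original equilibrium: P* = 93, Q* = 194.
New equilibrium: 938 - 8P = -247 + 5P, so 1185 = 13P and P' = 1185/13; Q' = 938 − 8(1185/13) = 2714/13.
Change in price: 1185/13 − 93 = -24/13.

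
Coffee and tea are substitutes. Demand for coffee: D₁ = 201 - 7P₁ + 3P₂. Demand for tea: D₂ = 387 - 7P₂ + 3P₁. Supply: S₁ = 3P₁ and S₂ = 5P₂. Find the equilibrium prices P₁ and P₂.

Market 1: 201 - 7P₁ + 3P₂ = 3P₁ → 10P₁ - 3P₂ = 201.
Market 2: 12P₂ - 3P₁ = 387.
Eliminating P₂: 12×(1) + 3×(2) gives 111P₁ = 3573, so P₁ = 1191/37.
Back-substitute into (2): P₂ = (387 + 3×1191/37) / 12 = 1491/37.

P₁ = 1191/37, P₂ = 1491/37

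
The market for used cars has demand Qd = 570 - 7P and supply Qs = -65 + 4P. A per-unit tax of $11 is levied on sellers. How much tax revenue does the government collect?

Pre-tax equilibrium: P* = 635/11, Q* = 1825/11.
Tax on sellers shifts supply to Qs = -65 + 4(P − 11) = -109 + 4P.
570 - 7P = -109 + 4P gives buyer price Pb = 679/11; sellers receive Ps = 679/11 − 11 = 558/11.
New quantity: Q = 570 − 7(679/11) = 1517/11.
Revenue = 11 × 1517/11 = 1517.

Tax revenue = 1517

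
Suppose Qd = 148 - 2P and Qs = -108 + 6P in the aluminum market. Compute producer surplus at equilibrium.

Equilibrium: 148 - 2P = -108 + 6P gives P* = 32, Q* = 84.
Supply starts at P = 18 (where Qs = 0).
PS = ½(32 − 18)(84) = 588.

Producer surplus = 588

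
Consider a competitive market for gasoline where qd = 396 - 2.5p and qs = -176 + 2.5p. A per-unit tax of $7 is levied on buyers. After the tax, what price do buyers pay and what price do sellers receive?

Buyers pay $117.9, sellers receive $110.9

Pre-tax equilibrium: p* = 114.4, q* = 110.
Tax on buyers shifts demand to qd = 396 − 2.5(p + 7) = 378.5 - 2.5p.
378.5 - 2.5p = -176 + 2.5p gives seller price ps = 110.9; buyers pay pb = 110.9 + 7 = 117.9.
New quantity: q = 396 − 2.5(117.9) = 101.25.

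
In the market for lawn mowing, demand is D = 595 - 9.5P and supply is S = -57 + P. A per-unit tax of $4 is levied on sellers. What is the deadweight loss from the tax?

Pre-tax equilibrium: P* = 1304/21, Q* = 107/21.
Tax on sellers shifts supply to S = -57 + 1(P − 4) = -61 + P.
595 - 9.5P = -61 + P gives buyer price Pb = 1312/21; sellers receive Ps = 1312/21 − 4 = 1228/21.
New quantity: Q = 595 − 9.5(1312/21) = 31/21.
DWL = ½ × 4 × (107/21 − 31/21) = 152/21.

Deadweight loss = 152/21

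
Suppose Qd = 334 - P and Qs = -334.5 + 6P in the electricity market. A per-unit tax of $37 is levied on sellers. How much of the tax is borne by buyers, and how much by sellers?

Pre-tax equilibrium: P* = 95.5, Q* = 238.5.
Tax on sellers shifts supply to Qs = -334.5 + 6(P − 37) = -556.5 + 6P.
334 - P = -556.5 + 6P gives buyer price Pb = 1781/14; sellers receive Ps = 1781/14 − 37 = 1263/14.
New quantity: Q = 334 − 1(1781/14) = 2895/14.
Buyer burden = 1781/14 − 95.5 = 222/7; seller burden = 95.5 − 1263/14 = 37/7.

Buyers bear 222/7, sellers bear 37/7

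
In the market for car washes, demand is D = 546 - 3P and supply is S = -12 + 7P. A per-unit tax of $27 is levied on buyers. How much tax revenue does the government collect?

Tax revenue = 8691.3

Pre-tax equilibrium: P* = 55.8, Q* = 378.6.
Tax on buyers shifts demand to D = 546 − 3(P + 27) = 465 - 3P.
465 - 3P = -12 + 7P gives seller price Ps = 47.7; buyers pay Pb = 47.7 + 27 = 74.7.
New quantity: Q = 546 − 3(74.7) = 321.9.
Revenue = 27 × 321.9 = 8691.3.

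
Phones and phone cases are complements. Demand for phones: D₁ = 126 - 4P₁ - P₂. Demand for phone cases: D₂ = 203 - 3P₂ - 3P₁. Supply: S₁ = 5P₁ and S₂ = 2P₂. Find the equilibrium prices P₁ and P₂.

Market 1: 126 - 4P₁ - P₂ = 5P₁ → 9P₁ + P₂ = 126.
Market 2: 5P₂ + 3P₁ = 203.
Eliminating P₂: 5×(1) − 1×(2) gives 42P₁ = 427, so P₁ = 61/6.
Back-substitute into (2): P₂ = (203 − 3×61/6) / 5 = 34.5.

P₁ = 61/6, P₂ = 34.5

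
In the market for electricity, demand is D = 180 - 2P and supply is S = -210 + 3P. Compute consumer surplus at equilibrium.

Consumer surplus = 144

Equilibrium: 180 - 2P = -210 + 3P gives P* = 78, Q* = 24.
Demand choke price (D = 0): P = 90.
CS = ½(90 − 78)(24) = 144.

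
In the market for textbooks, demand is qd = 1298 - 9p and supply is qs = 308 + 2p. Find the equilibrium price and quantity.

Set qd = qs: 1298 - 9p = 308 + 2p.
990 = 11p, so p* = 90.
q* = 1298 − 9(90) = 488.

p* = 90, q* = 488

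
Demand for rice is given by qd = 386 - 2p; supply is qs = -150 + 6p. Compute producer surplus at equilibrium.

Equilibrium: 386 - 2p = -150 + 6p gives p* = 67, q* = 252.
Supply starts at p = 25 (where qs = 0).
PS = ½(67 − 25)(252) = 5292.

Producer surplus = 5292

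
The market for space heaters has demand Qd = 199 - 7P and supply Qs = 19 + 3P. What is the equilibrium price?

P* = 18

Set Qd = Qs: 199 - 7P = 19 + 3P.
180 = 10P, so P* = 18.
Q* = 199 − 7(18) = 73.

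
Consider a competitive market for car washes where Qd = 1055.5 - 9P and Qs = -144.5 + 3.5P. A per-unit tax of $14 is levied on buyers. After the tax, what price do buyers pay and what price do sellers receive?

Pre-tax equilibrium: P* = 96, Q* = 191.5.
Tax on buyers shifts demand to Qd = 1055.5 − 9(P + 14) = 929.5 - 9P.
929.5 - 9P = -144.5 + 3.5P gives seller price Ps = 85.92; buyers pay Pb = 85.92 + 14 = 99.92.
New quantity: Q = 1055.5 − 9(99.92) = 156.22.

Buyers pay $99.92, sellers receive $85.92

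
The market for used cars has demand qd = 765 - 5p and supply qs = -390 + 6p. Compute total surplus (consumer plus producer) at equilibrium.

Total surplus = 10560

Equilibrium: 765 - 5p = -390 + 6p gives p* = 105, q* = 240.
Demand choke price: p = 153; supply starts at p = 65.
CS = ½(153 − 105)(240) = 5760; PS = ½(105 − 65)(240) = 4800.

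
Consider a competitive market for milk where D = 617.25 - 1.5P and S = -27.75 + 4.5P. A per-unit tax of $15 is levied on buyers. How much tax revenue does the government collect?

Tax revenue = 6586.875

Pre-tax equilibrium: P* = 107.5, Q* = 456.
Tax on buyers shifts demand to D = 617.25 − 1.5(P + 15) = 594.75 - 1.5P.
594.75 - 1.5P = -27.75 + 4.5P gives seller price Ps = 103.75; buyers pay Pb = 103.75 + 15 = 118.75.
New quantity: Q = 617.25 − 1.5(118.75) = 439.125.
Revenue = 15 × 439.125 = 6586.875.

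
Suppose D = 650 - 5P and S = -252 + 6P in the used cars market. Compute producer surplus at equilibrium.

Equilibrium: 650 - 5P = -252 + 6P gives P* = 82, Q* = 240.
Supply starts at P = 42 (where S = 0).
PS = ½(82 − 42)(240) = 4800.

Producer surplus = 4800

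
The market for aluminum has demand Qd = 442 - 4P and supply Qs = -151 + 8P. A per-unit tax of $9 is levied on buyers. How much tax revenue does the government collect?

Tax revenue = 1983

Pre-tax equilibrium: P* = 593/12, Q* = 733/3.
Tax on buyers shifts demand to Qd = 442 − 4(P + 9) = 406 - 4P.
406 - 4P = -151 + 8P gives seller price Ps = 557/12; buyers pay Pb = 557/12 + 9 = 665/12.
New quantity: Q = 442 − 4(665/12) = 661/3.
Revenue = 9 × 661/3 = 1983.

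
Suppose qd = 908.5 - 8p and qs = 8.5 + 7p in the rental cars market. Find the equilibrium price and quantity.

p* = 60, q* = 428.5

Set qd = qs: 908.5 - 8p = 8.5 + 7p.
900 = 15p, so p* = 60.
q* = 908.5 − 8(60) = 428.5.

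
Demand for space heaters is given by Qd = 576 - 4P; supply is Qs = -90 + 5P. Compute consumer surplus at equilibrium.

Consumer surplus = 9800

Equilibrium: 576 - 4P = -90 + 5P gives P* = 74, Q* = 280.
Demand choke price (Qd = 0): P = 144.
CS = ½(144 − 74)(280) = 9800.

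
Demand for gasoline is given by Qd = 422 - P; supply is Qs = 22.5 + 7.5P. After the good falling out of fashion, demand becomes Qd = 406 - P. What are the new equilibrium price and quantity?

Original equilibrium: P* = 47, Q* = 375.
New equilibrium: 406 - P = 22.5 + 7.5P, so 383.5 = 8.5P and P' = 767/17; Q' = 406 − 1(767/17) = 6135/17.

P' = 767/17, Q' = 6135/17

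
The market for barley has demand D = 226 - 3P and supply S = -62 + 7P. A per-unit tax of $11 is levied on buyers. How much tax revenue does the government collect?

Tax revenue = 1281.5

Pre-tax equilibrium: P* = 28.8, Q* = 139.6.
Tax on buyers shifts demand to D = 226 − 3(P + 11) = 193 - 3P.
193 - 3P = -62 + 7P gives seller price Ps = 25.5; buyers pay Pb = 25.5 + 11 = 36.5.
New quantity: Q = 226 − 3(36.5) = 116.5.
Revenue = 11 × 116.5 = 1281.5.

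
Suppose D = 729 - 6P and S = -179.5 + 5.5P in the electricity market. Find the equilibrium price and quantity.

Set D = S: 729 - 6P = -179.5 + 5.5P.
908.5 = 11.5P, so P* = 79.
Q* = 729 − 6(79) = 255.

P* = 79, Q* = 255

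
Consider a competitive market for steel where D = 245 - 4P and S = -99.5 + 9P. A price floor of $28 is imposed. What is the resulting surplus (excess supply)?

Surplus = 19.5

Equilibrium price would be P* = 26.5, so the floor at 28 binds.
At P = 28: D = 133, S = 152.5.
Surplus = 152.5 − 133 = 19.5.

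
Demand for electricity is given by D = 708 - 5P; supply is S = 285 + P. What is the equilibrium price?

Set D = S: 708 - 5P = 285 + P.
423 = 6P, so P* = 70.5.
Q* = 708 − 5(70.5) = 355.5.

P* = 70.5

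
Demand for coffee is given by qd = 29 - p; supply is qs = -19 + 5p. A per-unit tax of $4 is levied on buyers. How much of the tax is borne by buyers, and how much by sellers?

Pre-tax equilibrium: p* = 8, q* = 21.
Tax on buyers shifts demand to qd = 29 − 1(p + 4) = 25 - p.
25 - p = -19 + 5p gives seller price ps = 22/3; buyers pay pb = 22/3 + 4 = 34/3.
New quantity: q = 29 − 1(34/3) = 53/3.
Buyer burden = 34/3 − 8 = 10/3; seller burden = 8 − 22/3 = 2/3.

Buyers bear 10/3, sellers bear 2/3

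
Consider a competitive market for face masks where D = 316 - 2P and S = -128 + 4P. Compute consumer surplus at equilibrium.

Consumer surplus = 7056

Equilibrium: 316 - 2P = -128 + 4P gives P* = 74, Q* = 168.
Demand choke price (D = 0): P = 158.
CS = ½(158 − 74)(168) = 7056.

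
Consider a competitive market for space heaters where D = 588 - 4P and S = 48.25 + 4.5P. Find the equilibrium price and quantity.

P* = 63.5, Q* = 334

Set D = S: 588 - 4P = 48.25 + 4.5P.
539.75 = 8.5P, so P* = 63.5.
Q* = 588 − 4(63.5) = 334.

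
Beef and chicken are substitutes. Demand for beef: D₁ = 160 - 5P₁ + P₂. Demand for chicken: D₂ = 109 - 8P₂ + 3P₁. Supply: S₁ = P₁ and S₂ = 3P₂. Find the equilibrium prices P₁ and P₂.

P₁ = 89/3, P₂ = 18

Market 1: 160 - 5P₁ + P₂ = P₁ → 6P₁ - P₂ = 160.
Market 2: 11P₂ - 3P₁ = 109.
Eliminating P₂: 11×(1) + 1×(2) gives 63P₁ = 1869, so P₁ = 89/3.
Back-substitute into (2): P₂ = (109 + 3×89/3) / 11 = 18.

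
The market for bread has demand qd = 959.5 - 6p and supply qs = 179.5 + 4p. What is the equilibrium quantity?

Set qd = qs: 959.5 - 6p = 179.5 + 4p.
780 = 10p, so p* = 78.
q* = 959.5 − 6(78) = 491.5.

q* = 491.5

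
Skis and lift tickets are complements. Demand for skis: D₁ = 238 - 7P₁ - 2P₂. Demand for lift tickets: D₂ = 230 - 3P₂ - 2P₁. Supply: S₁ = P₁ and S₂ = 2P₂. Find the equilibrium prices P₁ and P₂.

P₁ = 365/18, P₂ = 341/9

Market 1: 238 - 7P₁ - 2P₂ = P₁ → 8P₁ + 2P₂ = 238.
Market 2: 5P₂ + 2P₁ = 230.
Eliminating P₂: 5×(1) − 2×(2) gives 36P₁ = 730, so P₁ = 365/18.
Back-substitute into (2): P₂ = (230 − 2×365/18) / 5 = 341/9.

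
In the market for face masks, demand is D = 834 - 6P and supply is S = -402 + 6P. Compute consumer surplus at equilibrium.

Equilibrium: 834 - 6P = -402 + 6P gives P* = 103, Q* = 216.
Demand choke price (D = 0): P = 139.
CS = ½(139 − 103)(216) = 3888.

Consumer surplus = 3888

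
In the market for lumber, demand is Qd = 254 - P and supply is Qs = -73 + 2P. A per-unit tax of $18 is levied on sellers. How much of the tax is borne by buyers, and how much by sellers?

Pre-tax equilibrium: P* = 109, Q* = 145.
Tax on sellers shifts supply to Qs = -73 + 2(P − 18) = -109 + 2P.
254 - P = -109 + 2P gives buyer price Pb = 121; sellers receive Ps = 121 − 18 = 103.
New quantity: Q = 254 − 1(121) = 133.
Buyer burden = 121 − 109 = 12; seller burden = 109 − 103 = 6.

Buyers bear $12, sellers bear $6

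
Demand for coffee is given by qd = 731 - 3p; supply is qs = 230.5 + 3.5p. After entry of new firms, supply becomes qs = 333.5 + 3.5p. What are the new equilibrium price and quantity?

p' = 795/13, q' = 7118/13

Original equilibrium: p* = 77, q* = 500.
New equilibrium: 731 - 3p = 333.5 + 3.5p, so 397.5 = 6.5p and p' = 795/13; q' = 731 − 3(795/13) = 7118/13.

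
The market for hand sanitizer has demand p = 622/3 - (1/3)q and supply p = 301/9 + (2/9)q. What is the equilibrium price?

Set the two price expressions equal: 622/3 - (1/3)q = 301/9 + (2/9)q.
1565/9 = (5/9)q, so q* = 313.
p* = 622/3 − (1/3)(313) = 103.

p* = 103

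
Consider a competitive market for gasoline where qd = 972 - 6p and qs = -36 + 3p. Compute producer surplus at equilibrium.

Equilibrium: 972 - 6p = -36 + 3p gives p* = 112, q* = 300.
Supply starts at p = 12 (where qs = 0).
PS = ½(112 − 12)(300) = 15000.

Producer surplus = 15000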